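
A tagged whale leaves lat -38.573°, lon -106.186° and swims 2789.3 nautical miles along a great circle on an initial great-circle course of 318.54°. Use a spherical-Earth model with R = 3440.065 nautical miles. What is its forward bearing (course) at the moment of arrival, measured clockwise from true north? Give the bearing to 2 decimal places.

The arc subtends δ = 2789.3/3440.065 = 0.810828 rad at the centre.
Start latitude φ₁ = -0.673226 rad; initial bearing θ = 5.559572 rad.
sin φ₂ = sin φ₁ cos δ + cos φ₁ sin δ cos θ = (-0.623511)(0.688899) + (0.781814)(0.724858)(0.749418) = -0.004838
φ₂ = asin(-0.004838) = -0.004838 rad = -0.277°.
For the longitude increment, Δλ = atan2( sin θ sin δ cos φ₁, cos δ − sin φ₁ sin φ₂ ) = atan2(-0.375213, 0.685882) = -28.681°.
λ₂ = λ₁ + Δλ = -134.867°.
The forward bearing on arrival equals the back-azimuth from the destination plus 180°.
Back-azimuth from P₂ (-0.28°, -134.87°) to P₁ (-38.57°, -106.19°), with Δλ' = λ₁ − λ₂ = 28.68°: atan2( sin Δλ' cos φ₁ , cos φ₂ sin φ₁ − sin φ₂ cos φ₁ cos Δλ' ) = 148.83°.
Final bearing = (148.83° + 180°) mod 360° = 328.83°.

final bearing 328.83°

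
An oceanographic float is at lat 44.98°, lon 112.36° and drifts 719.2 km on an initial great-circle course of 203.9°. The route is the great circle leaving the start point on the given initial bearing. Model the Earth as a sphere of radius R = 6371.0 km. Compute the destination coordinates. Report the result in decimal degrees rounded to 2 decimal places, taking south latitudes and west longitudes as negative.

latitude 39.01°, longitude 108.99°

δ = 719.2/6371 = 0.112887 rad (6.4679°).
Start latitude φ₁ = 0.785049 rad; initial bearing θ = 3.558726 rad.
Applying the spherical law of cosines for sides, sin φ₂ = sin φ₁ cos δ + cos φ₁ sin δ cos θ = 0.629512, so φ₂ = 39.01°.
Then Δλ = atan2(-0.032282, 0.548658) = -0.058771 rad, from sin θ sin δ cos φ₁ over cos δ − sin φ₁ sin φ₂.
Hence λ₂ = 112.36° + -3.37° = 108.99°.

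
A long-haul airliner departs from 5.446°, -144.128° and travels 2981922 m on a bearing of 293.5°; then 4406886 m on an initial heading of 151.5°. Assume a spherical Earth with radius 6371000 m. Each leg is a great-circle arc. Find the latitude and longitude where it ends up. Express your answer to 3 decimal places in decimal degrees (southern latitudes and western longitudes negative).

latitude -19.728°, longitude -150.662°

Apply the spherical direct solution leg by leg, carrying full precision between legs.
Leg 1: from (5.446°, -144.128°), δ = 2981922/6371000 = 0.468046 rad, θ = 293.5° → φ = 15.295°, λ = -169.527°.
Leg 2: from (15.295°, -169.527°), δ = 4406886/6371000 = 0.691710 rad, θ = 151.5° → φ = -19.728°, λ = -150.662°.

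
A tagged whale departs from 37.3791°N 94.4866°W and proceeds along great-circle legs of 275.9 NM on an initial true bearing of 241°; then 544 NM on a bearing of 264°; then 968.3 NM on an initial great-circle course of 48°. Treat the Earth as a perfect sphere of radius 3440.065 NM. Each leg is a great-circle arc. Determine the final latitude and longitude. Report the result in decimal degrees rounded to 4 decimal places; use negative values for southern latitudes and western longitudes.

Apply the spherical direct solution leg by leg, carrying full precision between legs.
Leg 1: from (37.3791°, -94.4866°), δ = 275.9/3440.065 = 0.080202 rad, θ = 241° → φ = 35.0485°, λ = -99.3967°.
Leg 2: from (35.0485°, -99.3967°), δ = 544/3440.065 = 0.158137 rad, θ = 264° → φ = 33.6163°, λ = -110.2367°.
Leg 3: from (33.6163°, -110.2367°), δ = 968.3/3440.065 = 0.281477 rad, θ = 48° → φ = 43.3635°, λ = -93.7412°.

latitude 43.3635°, longitude -93.7412°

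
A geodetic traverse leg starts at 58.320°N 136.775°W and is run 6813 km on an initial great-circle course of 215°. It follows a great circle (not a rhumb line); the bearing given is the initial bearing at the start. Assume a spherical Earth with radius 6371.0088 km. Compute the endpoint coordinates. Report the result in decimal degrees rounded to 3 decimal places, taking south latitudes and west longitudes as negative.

Angular distance δ = d/R = 6813 / 6371.0088 = 1.069375 rad.
With φ₁ = 58.320° = 1.017876 rad and θ = 215° = 3.752458 rad:
sin φ₂ = sin φ₁ cos δ + cos φ₁ sin δ cos θ = (0.850994)(0.480672) + (0.525175)(0.876900)(-0.819152) = 0.031809
φ₂ = asin(0.031809) = 0.031814 rad = 1.823°.
For the longitude increment, Δλ = atan2( sin θ sin δ cos φ₁, cos δ − sin φ₁ sin φ₂ ) = atan2(-0.264147, 0.453603) = -30.214°.
λ₂ = λ₁ + Δλ = -166.989°.

latitude 1.823°, longitude -166.989°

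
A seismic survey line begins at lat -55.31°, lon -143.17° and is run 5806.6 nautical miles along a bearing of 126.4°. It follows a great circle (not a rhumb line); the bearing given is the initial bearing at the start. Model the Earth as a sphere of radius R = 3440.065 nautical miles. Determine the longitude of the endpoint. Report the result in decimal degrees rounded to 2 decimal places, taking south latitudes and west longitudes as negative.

δ = 5806.6/3440.065 = 1.687933 rad (96.7114°).
With φ₁ = -55.31° = -0.965342 rad and θ = 126.4° = 2.206096 rad:
sin φ₂ = sin φ₁ cos δ + cos φ₁ sin δ cos θ = (-0.822243)(-0.116869) + (0.569136)(0.993147)(-0.593419) = -0.239327
φ₂ = asin(-0.239327) = -0.241672 rad = -13.85°.
Δλ = atan2( sin θ sin δ cos φ₁ , cos δ − sin φ₁ sin φ₂ ) = atan2(0.454955, -0.313654) = 2.174385 rad = 124.58°.
λ₂ = -143.17° + 124.58° = -18.59°.

longitude -18.59°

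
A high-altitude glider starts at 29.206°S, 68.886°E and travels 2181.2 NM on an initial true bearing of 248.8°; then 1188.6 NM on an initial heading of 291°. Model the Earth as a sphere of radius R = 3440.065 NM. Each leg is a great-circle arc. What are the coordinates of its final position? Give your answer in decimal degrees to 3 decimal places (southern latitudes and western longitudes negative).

latitude -26.549°, longitude 5.493°

Apply the spherical direct solution leg by leg, carrying full precision between legs.
Leg 1: from (-29.206°, 68.886°), δ = 2181.2/3440.065 = 0.634058 rad, θ = 248.8° → φ = -35.458°, λ = 26.192°.
Leg 2: from (-35.458°, 26.192°), δ = 1188.6/3440.065 = 0.345517 rad, θ = 291° → φ = -26.549°, λ = 5.493°.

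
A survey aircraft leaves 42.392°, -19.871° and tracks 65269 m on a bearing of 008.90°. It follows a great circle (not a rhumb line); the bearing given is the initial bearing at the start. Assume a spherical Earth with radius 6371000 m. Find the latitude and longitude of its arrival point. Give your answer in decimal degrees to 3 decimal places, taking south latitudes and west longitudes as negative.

Central angle δ = d/R = 0.010245 rad.
Converting: φ₁ = 0.739880 rad, θ = 0.155334 rad.
Applying the spherical law of cosines for sides, sin φ₂ = sin φ₁ cos δ + cos φ₁ sin δ cos θ = 0.681639, so φ₂ = 42.972°.
For the longitude increment, Δλ = atan2( sin θ sin δ cos φ₁, cos δ − sin φ₁ sin φ₂ ) = atan2(0.001171, 0.540387) = 0.124°.
λ₂ = λ₁ + Δλ = -19.747°.

latitude 42.972°, longitude -19.747°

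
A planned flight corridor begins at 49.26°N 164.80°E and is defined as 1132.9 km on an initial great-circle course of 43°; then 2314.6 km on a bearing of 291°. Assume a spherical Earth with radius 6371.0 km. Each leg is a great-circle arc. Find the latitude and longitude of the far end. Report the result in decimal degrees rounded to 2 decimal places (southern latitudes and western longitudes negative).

Apply the spherical direct solution leg by leg, carrying full precision between legs.
Leg 1: from (49.26°, 164.80°), δ = 1132.9/6371 = 0.177821 rad, θ = 43° → φ = 56.12°, λ = 177.30°.
Leg 2: from (56.12°, 177.30°), δ = 2314.6/6371 = 0.363302 rad, θ = 291° → φ = 57.88°, λ = 138.68°.

latitude 57.88°, longitude 138.68°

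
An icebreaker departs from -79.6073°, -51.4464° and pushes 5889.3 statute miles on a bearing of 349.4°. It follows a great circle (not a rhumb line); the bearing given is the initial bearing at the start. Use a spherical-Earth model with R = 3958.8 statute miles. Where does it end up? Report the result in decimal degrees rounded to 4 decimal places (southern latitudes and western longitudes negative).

latitude 5.4520°, longitude -62.0579°

Angular distance δ = d/R = 5889.3 / 3958.8 = 1.487648 rad.
With φ₁ = -79.6073° = -1.389409 rad and θ = 349.4° = 6.098180 rad:
sin φ₂ = sin φ₁ cos δ + cos φ₁ sin δ cos θ = (-0.983594)(0.083053) + (0.180394)(0.996545)(0.982935) = 0.095013
φ₂ = asin(0.095013) = 0.095156 rad = 5.4520°.
For the longitude increment, Δλ = atan2( sin θ sin δ cos φ₁, cos δ − sin φ₁ sin φ₂ ) = atan2(-0.033069, 0.176507) = -10.6115°.
λ₂ = -51.4464° + -10.6115° = -62.0579°.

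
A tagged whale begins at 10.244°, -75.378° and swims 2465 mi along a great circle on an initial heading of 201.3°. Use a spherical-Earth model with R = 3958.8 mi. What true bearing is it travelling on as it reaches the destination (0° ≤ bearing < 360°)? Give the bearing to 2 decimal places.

Angular distance δ = d/R = 2465 / 3958.8 = 0.622663 rad.
Converting: φ₁ = 0.178792 rad, θ = 3.513348 rad.
Destination latitude: φ₂ = arcsin( sin φ₁ cos δ + cos φ₁ sin δ cos θ ) = arcsin(-0.390237) = -22.969°.
Δλ = atan2( sin θ sin δ cos φ₁ , cos δ − sin φ₁ sin φ₂ ) = atan2(-0.208471, 0.881728) = -0.232171 rad = -13.302°.
λ₂ = -75.378° + -13.302° = -88.680°.
The forward bearing on arrival equals the back-azimuth from the destination plus 180°.
Back-azimuth from P₂ (-22.97°, -88.68°) to P₁ (10.24°, -75.38°), with Δλ' = λ₁ − λ₂ = 13.30°: atan2( sin Δλ' cos φ₁ , cos φ₂ sin φ₁ − sin φ₂ cos φ₁ cos Δλ' ) = 22.85°.
Final bearing = (22.85° + 180°) mod 360° = 202.85°.

final bearing 202.85°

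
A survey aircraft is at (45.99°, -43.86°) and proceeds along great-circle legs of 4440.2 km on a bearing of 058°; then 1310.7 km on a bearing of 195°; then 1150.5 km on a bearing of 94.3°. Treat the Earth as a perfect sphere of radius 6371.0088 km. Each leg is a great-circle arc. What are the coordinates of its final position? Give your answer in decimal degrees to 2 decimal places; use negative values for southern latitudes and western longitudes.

latitude 38.97°, longitude 27.58°

Apply the spherical direct solution leg by leg, carrying full precision between legs.
Leg 1: from (45.99°, -43.86°), δ = 4440.2/6371.0088 = 0.696938 rad, θ = 58° → φ = 51.98°, λ = 18.25°.
Leg 2: from (51.98°, 18.25°), δ = 1310.7/6371.0088 = 0.205729 rad, θ = 195° → φ = 40.52°, λ = 14.26°.
Leg 3: from (40.52°, 14.26°), δ = 1150.5/6371.0088 = 0.180584 rad, θ = 94.3° → φ = 38.97°, λ = 27.58°.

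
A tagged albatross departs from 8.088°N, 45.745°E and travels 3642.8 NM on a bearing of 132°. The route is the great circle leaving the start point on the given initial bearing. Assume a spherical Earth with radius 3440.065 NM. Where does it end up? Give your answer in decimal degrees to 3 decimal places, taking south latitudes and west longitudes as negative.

Angular distance δ = d/R = 3642.8 / 3440.065 = 1.058933 rad.
With φ₁ = 8.088° = 0.141162 rad and θ = 132° = 2.303835 rad:
Destination latitude: φ₂ = arcsin( sin φ₁ cos δ + cos φ₁ sin δ cos θ ) = arcsin(-0.508656) = -30.574°.
Δλ = atan2( sin θ sin δ cos φ₁ , cos δ − sin φ₁ sin φ₂ ) = atan2(0.641454, 0.561367) = 0.851883 rad = 48.809°.
λ₂ = 45.745° + 48.809° = 94.554°.

latitude -30.574°, longitude 94.554°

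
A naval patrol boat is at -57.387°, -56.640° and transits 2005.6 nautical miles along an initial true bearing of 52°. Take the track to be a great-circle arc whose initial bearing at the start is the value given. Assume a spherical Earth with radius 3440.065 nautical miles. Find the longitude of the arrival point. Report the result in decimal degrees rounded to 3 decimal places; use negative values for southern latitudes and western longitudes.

longitude -26.104°

δ = 2005.6/3440.065 = 0.583012 rad (33.4041°).
With φ₁ = -57.387° = -1.001592 rad and θ = 52° = 0.907571 rad:
Applying the spherical law of cosines for sides, sin φ₂ = sin φ₁ cos δ + cos φ₁ sin δ cos θ = -0.520505, so φ₂ = -31.366°.
For the longitude increment, Δλ = atan2( sin θ sin δ cos φ₁, cos δ − sin φ₁ sin φ₂ ) = atan2(0.233819, 0.396371) = 30.536°.
λ₂ = λ₁ + Δλ = -26.104°.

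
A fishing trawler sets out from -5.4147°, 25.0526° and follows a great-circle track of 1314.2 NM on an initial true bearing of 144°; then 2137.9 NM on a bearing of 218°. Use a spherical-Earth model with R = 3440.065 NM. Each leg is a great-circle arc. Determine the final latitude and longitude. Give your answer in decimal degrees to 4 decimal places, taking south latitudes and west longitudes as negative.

latitude -47.5785°, longitude 6.7067°

Apply the spherical direct solution leg by leg, carrying full precision between legs.
Leg 1: from (-5.4147°, 25.0526°), δ = 1314.2/3440.065 = 0.382028 rad, θ = 144° → φ = -22.8189°, λ = 38.8054°.
Leg 2: from (-22.8189°, 38.8054°), δ = 2137.9/3440.065 = 0.621471 rad, θ = 218° → φ = -47.5785°, λ = 6.7067°.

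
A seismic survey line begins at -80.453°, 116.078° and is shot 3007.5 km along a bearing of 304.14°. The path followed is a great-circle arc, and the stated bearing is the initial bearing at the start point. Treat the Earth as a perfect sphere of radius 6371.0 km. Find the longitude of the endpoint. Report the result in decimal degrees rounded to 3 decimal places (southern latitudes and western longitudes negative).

longitude 72.778°

δ = 3007.5/6371 = 0.472061 rad (27.0471°).
Converting: φ₁ = -1.404170 rad, θ = 5.308244 rad.
Applying the spherical law of cosines for sides, sin φ₂ = sin φ₁ cos δ + cos φ₁ sin δ cos θ = -0.835971, so φ₂ = -56.717°.
For the longitude increment, Δλ = atan2( sin θ sin δ cos φ₁, cos δ − sin φ₁ sin φ₂ ) = atan2(-0.062422, 0.066240) = -43.300°.
Hence λ₂ = 116.078° + -43.300° = 72.778°.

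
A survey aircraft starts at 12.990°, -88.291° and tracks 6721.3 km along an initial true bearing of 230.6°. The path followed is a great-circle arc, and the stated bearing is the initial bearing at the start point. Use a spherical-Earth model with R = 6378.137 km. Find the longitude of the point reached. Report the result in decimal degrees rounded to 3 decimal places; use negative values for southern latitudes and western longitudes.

δ = 6721.3/6378.137 = 1.053803 rad (60.3785°).
Converting: φ₁ = 0.226718 rad, θ = 4.024729 rad.
Destination latitude: φ₂ = arcsin( sin φ₁ cos δ + cos φ₁ sin δ cos θ ) = arcsin(-0.426555) = -25.249°.
For the longitude increment, Δλ = atan2( sin θ sin δ cos φ₁, cos δ − sin φ₁ sin φ₂ ) = atan2(-0.654554, 0.590150) = -47.962°.
Hence λ₂ = -88.291° + -47.962° = -136.253°.

longitude -136.253°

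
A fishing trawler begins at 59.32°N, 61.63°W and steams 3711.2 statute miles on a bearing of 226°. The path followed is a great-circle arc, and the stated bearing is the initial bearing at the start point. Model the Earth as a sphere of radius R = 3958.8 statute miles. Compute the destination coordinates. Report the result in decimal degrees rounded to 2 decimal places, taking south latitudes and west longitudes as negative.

latitude 12.90°, longitude -98.13°

δ = 3711.2/3958.8 = 0.937456 rad (53.7123°).
Start latitude φ₁ = 1.035329 rad; initial bearing θ = 3.944444 rad.
sin φ₂ = sin φ₁ cos δ + cos φ₁ sin δ cos θ = (0.860030)(0.591841) + (0.510243)(0.806055)(-0.694658) = 0.223299
φ₂ = asin(0.223299) = 0.225198 rad = 12.90°.
Then Δλ = atan2(-0.295853, 0.399796) = -0.637076 rad, from sin θ sin δ cos φ₁ over cos δ − sin φ₁ sin φ₂.
λ₂ = -61.63° + -36.50° = -98.13°.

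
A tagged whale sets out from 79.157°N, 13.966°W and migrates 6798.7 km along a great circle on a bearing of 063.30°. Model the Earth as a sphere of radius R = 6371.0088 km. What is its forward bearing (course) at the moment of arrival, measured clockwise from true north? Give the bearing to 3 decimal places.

final bearing 168.409°

δ = 6798.7/6371.0088 = 1.067131 rad (61.1421°).
Converting: φ₁ = 1.381550 rad, θ = 1.104793 rad.
Applying the spherical law of cosines for sides, sin φ₂ = sin φ₁ cos δ + cos φ₁ sin δ cos θ = 0.548051, so φ₂ = 33.233°.
For the longitude increment, Δλ = atan2( sin θ sin δ cos φ₁, cos δ − sin φ₁ sin φ₂ ) = atan2(0.147190, -0.055627) = 110.703°.
λ₂ = -13.966° + 110.703° = 96.737°.
The forward bearing on arrival equals the back-azimuth from the destination plus 180°.
Back-azimuth from P₂ (33.233°, 96.737°) to P₁ (79.157°, -13.966°), with Δλ' = λ₁ − λ₂ = -110.703°: atan2( sin Δλ' cos φ₁ , cos φ₂ sin φ₁ − sin φ₂ cos φ₁ cos Δλ' ) = 348.409°.
Final bearing = (348.409° + 180°) mod 360° = 168.409°.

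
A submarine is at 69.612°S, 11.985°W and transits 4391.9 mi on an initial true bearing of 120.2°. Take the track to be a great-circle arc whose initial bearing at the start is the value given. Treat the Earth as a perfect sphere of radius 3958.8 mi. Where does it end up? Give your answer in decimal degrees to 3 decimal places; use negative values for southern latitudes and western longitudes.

δ = 4391.9/3958.8 = 1.109402 rad (63.5640°).
Converting: φ₁ = -1.214959 rad, θ = 2.097886 rad.
Destination latitude: φ₂ = arcsin( sin φ₁ cos δ + cos φ₁ sin δ cos θ ) = arcsin(-0.574223) = -35.045°.
For the longitude increment, Δλ = atan2( sin θ sin δ cos φ₁, cos δ − sin φ₁ sin φ₂ ) = atan2(0.269608, -0.093054) = 109.042°.
λ₂ = -11.985° + 109.042° = 97.057°.

latitude -35.045°, longitude 97.057°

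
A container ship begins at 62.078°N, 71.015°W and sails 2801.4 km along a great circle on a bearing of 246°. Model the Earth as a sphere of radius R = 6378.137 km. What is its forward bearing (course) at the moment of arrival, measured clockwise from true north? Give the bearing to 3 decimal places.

Central angle δ = d/R = 0.439219 rad.
Start latitude φ₁ = 1.083465 rad; initial bearing θ = 4.293510 rad.
sin φ₂ = sin φ₁ cos δ + cos φ₁ sin δ cos θ = (0.883586)(0.905084) + (0.468269)(0.425233)(-0.406737) = 0.718729
φ₂ = asin(0.718729) = 0.801972 rad = 45.950°.
For the longitude increment, Δλ = atan2( sin θ sin δ cos φ₁, cos δ − sin φ₁ sin φ₂ ) = atan2(-0.181908, 0.270025) = -33.967°.
λ₂ = λ₁ + Δλ = -104.982°.
The forward bearing on arrival equals the back-azimuth from the destination plus 180°.
Back-azimuth from P₂ (45.950°, -104.982°) to P₁ (62.078°, -71.015°), with Δλ' = λ₁ − λ₂ = 33.967°: atan2( sin Δλ' cos φ₁ , cos φ₂ sin φ₁ − sin φ₂ cos φ₁ cos Δλ' ) = 37.971°.
Final bearing = (37.971° + 180°) mod 360° = 217.971°.

final bearing 217.971°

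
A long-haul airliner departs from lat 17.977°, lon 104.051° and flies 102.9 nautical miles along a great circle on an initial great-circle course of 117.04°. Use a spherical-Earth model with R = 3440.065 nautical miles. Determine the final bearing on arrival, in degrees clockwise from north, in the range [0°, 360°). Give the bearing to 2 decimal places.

δ = 102.9/3440.065 = 0.029912 rad (1.7138°).
Converting: φ₁ = 0.313758 rad, θ = 2.042733 rad.
sin φ₂ = sin φ₁ cos δ + cos φ₁ sin δ cos θ = (0.308635)(0.999553) + (0.951180)(0.029908)(-0.454612) = 0.295564
φ₂ = asin(0.295564) = 0.300046 rad = 17.191°.
Δλ = atan2( sin θ sin δ cos φ₁ , cos δ − sin φ₁ sin φ₂ ) = atan2(0.025338, 0.908331) = 0.027888 rad = 1.598°.
λ₂ = λ₁ + Δλ = 105.649°.
The forward bearing on arrival equals the back-azimuth from the destination plus 180°.
Back-azimuth from P₂ (17.19°, 105.65°) to P₁ (17.98°, 104.05°), with Δλ' = λ₁ − λ₂ = -1.60°: atan2( sin Δλ' cos φ₁ , cos φ₂ sin φ₁ − sin φ₂ cos φ₁ cos Δλ' ) = 297.52°.
Final bearing = (297.52° + 180°) mod 360° = 117.52°.

final bearing 117.52°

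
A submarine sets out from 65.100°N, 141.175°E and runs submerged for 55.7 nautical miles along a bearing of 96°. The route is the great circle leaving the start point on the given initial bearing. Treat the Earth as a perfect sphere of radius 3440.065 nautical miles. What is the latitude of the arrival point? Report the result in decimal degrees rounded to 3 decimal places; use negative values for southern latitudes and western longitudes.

latitude 64.987°

The arc subtends δ = 55.7/3440.065 = 0.016192 rad at the centre.
With φ₁ = 65.100° = 1.136209 rad and θ = 96° = 1.675516 rad:
Applying the spherical law of cosines for sides, sin φ₂ = sin φ₁ cos δ + cos φ₁ sin δ cos θ = 0.906213, so φ₂ = 64.987°.
Δλ = atan2( sin θ sin δ cos φ₁ , cos δ − sin φ₁ sin φ₂ ) = atan2(0.006780, 0.177894) = 0.038092 rad = 2.182°.
Hence λ₂ = 141.175° + 2.182° = 143.357°.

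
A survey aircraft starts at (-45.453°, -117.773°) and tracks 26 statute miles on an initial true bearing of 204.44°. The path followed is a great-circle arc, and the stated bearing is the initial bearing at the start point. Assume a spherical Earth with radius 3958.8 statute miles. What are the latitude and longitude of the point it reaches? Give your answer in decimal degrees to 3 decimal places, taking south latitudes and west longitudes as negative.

latitude -45.795°, longitude -117.996°

Angular distance δ = d/R = 26 / 3958.8 = 0.006568 rad.
With φ₁ = -45.453° = -0.793305 rad and θ = 204.44° = 3.568151 rad:
Destination latitude: φ₂ = arcsin( sin φ₁ cos δ + cos φ₁ sin δ cos θ ) = arcsin(-0.716854) = -45.795°.
Then Δλ = atan2(-0.001906, 0.489094) = -0.003897 rad, from sin θ sin δ cos φ₁ over cos δ − sin φ₁ sin φ₂.
λ₂ = -117.773° + -0.223° = -117.996°.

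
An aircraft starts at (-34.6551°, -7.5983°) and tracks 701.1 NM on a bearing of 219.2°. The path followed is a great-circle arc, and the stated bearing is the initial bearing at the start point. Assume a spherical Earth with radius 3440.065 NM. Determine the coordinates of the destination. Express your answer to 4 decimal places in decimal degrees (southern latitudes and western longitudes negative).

Central angle δ = d/R = 0.203804 rad.
Start latitude φ₁ = -0.604846 rad; initial bearing θ = 3.825762 rad.
Applying the spherical law of cosines for sides, sin φ₂ = sin φ₁ cos δ + cos φ₁ sin δ cos θ = -0.685886, so φ₂ = -43.3053°.
Then Δλ = atan2(-0.105226, 0.589285) = -0.176703 rad, from sin θ sin δ cos φ₁ over cos δ − sin φ₁ sin φ₂.
λ₂ = λ₁ + Δλ = -17.7227°.

latitude -43.3053°, longitude -17.7227°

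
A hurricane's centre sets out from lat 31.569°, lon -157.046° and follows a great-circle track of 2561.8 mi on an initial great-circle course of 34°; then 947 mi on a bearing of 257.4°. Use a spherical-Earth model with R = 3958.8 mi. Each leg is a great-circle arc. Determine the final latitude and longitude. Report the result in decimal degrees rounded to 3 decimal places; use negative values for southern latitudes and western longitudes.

latitude 52.349°, longitude -140.408°

Apply the spherical direct solution leg by leg, carrying full precision between legs.
Leg 1: from (31.569°, -157.046°), δ = 2561.8/3958.8 = 0.647115 rad, θ = 34° → φ = 57.515°, λ = -118.165°.
Leg 2: from (57.515°, -118.165°), δ = 947/3958.8 = 0.239214 rad, θ = 257.4° → φ = 52.349°, λ = -140.408°.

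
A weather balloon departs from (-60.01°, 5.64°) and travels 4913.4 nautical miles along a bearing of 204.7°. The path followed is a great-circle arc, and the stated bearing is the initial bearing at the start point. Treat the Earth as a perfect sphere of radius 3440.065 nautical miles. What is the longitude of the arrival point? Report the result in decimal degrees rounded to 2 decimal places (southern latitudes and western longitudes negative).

The arc subtends δ = 4913.4/3440.065 = 1.428287 rad at the centre.
Start latitude φ₁ = -1.047372 rad; initial bearing θ = 3.572689 rad.
Destination latitude: φ₂ = arcsin( sin φ₁ cos δ + cos φ₁ sin δ cos θ ) = arcsin(-0.572525) = -34.93°.
Δλ = atan2( sin θ sin δ cos φ₁ , cos δ − sin φ₁ sin φ₂ ) = atan2(-0.206753, -0.353844) = -2.612793 rad = -149.70°.
λ₂ = 5.64° + -149.70° = -144.06°.

longitude -144.06°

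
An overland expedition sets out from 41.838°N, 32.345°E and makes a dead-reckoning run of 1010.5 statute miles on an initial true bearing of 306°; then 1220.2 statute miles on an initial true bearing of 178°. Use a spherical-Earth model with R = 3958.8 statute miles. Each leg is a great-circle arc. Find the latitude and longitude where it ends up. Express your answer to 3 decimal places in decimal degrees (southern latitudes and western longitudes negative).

Apply the spherical direct solution leg by leg, carrying full precision between legs.
Leg 1: from (41.838°, 32.345°), δ = 1010.5/3958.8 = 0.255254 rad, θ = 306° → φ = 49.112°, λ = 14.162°.
Leg 2: from (49.112°, 14.162°), δ = 1220.2/3958.8 = 0.308225 rad, θ = 178° → φ = 31.460°, λ = 14.873°.

latitude 31.460°, longitude 14.873°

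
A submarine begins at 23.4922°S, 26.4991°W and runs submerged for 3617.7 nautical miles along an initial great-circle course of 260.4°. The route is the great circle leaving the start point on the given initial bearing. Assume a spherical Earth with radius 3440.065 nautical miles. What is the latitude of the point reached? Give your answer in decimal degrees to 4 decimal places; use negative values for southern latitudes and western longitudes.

Angular distance δ = d/R = 3617.7 / 3440.065 = 1.051637 rad.
Converting: φ₁ = -0.410016 rad, θ = 4.544837 rad.
Applying the spherical law of cosines for sides, sin φ₂ = sin φ₁ cos δ + cos φ₁ sin δ cos θ = -0.330571, so φ₂ = -19.3034°.
Δλ = atan2( sin θ sin δ cos φ₁ , cos δ − sin φ₁ sin φ₂ ) = atan2(-0.785121, 0.364377) = -1.136277 rad = -65.1039°.
λ₂ = -26.4991° + -65.1039° = -91.6030°.

latitude -19.3034°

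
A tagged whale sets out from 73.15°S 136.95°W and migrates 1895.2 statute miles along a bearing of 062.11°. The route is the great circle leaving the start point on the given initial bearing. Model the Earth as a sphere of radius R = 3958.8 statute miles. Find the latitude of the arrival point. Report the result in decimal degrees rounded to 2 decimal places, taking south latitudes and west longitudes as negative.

latitude -51.91°

δ = 1895.2/3958.8 = 0.478731 rad (27.4293°).
Converting: φ₁ = -1.276708 rad, θ = 1.084024 rad.
Destination latitude: φ₂ = arcsin( sin φ₁ cos δ + cos φ₁ sin δ cos θ ) = arcsin(-0.787012) = -51.91°.
Δλ = atan2( sin θ sin δ cos φ₁ , cos δ − sin φ₁ sin φ₂ ) = atan2(0.118019, 0.134357) = 0.720751 rad = 41.30°.
λ₂ = -136.95° + 41.30° = -95.65°.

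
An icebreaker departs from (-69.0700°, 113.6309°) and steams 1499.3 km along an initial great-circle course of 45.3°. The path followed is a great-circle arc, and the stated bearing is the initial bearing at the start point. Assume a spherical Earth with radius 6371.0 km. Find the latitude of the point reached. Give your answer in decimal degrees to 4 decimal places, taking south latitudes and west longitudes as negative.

Central angle δ = d/R = 0.235332 rad.
With φ₁ = -69.0700° = -1.205499 rad and θ = 45.3° = 0.790634 rad:
Destination latitude: φ₂ = arcsin( sin φ₁ cos δ + cos φ₁ sin δ cos θ ) = arcsin(-0.849685) = -58.1775°.
Then Δλ = atan2(0.059205, 0.178816) = 0.319733 rad, from sin θ sin δ cos φ₁ over cos δ − sin φ₁ sin φ₂.
λ₂ = 113.6309° + 18.3193° = 131.9502°.

latitude -58.1775°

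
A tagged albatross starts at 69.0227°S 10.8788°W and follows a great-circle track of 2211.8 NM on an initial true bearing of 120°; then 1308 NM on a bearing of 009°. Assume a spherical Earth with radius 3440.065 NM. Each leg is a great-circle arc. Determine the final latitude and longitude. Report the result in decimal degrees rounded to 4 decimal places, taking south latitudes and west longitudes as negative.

latitude -37.1012°, longitude 82.5669°

Apply the spherical direct solution leg by leg, carrying full precision between legs.
Leg 1: from (-69.0227°, -10.8788°), δ = 2211.8/3440.065 = 0.642953 rad, θ = 120° → φ = -58.7162°, λ = 78.3925°.
Leg 2: from (-58.7162°, 78.3925°), δ = 1308/3440.065 = 0.380225 rad, θ = 9° → φ = -37.1012°, λ = 82.5669°.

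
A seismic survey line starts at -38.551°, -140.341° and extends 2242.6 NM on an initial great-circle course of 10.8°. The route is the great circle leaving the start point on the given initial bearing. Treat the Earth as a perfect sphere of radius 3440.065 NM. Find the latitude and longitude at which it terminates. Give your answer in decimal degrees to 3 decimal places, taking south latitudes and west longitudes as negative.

Angular distance δ = d/R = 2242.6 / 3440.065 = 0.651906 rad.
Converting: φ₁ = -0.672842 rad, θ = 0.188496 rad.
Applying the spherical law of cosines for sides, sin φ₂ = sin φ₁ cos δ + cos φ₁ sin δ cos θ = -0.029338, so φ₂ = -1.681°.
Then Δλ = atan2(0.088908, 0.776645) = 0.113980 rad, from sin θ sin δ cos φ₁ over cos δ − sin φ₁ sin φ₂.
λ₂ = -140.341° + 6.531° = -133.810°.

latitude -1.681°, longitude -133.810°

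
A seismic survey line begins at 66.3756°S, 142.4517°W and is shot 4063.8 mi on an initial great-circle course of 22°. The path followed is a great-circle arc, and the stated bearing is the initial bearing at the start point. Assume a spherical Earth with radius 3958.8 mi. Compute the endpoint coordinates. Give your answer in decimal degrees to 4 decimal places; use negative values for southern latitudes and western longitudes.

δ = 4063.8/3958.8 = 1.026523 rad (58.8154°).
With φ₁ = -66.3756° = -1.158473 rad and θ = 22° = 0.383972 rad:
sin φ₂ = sin φ₁ cos δ + cos φ₁ sin δ cos θ = (-0.916192)(0.517796) + (0.400739)(0.855504)(0.927184) = -0.156531
φ₂ = asin(-0.156531) = -0.157177 rad = -9.0056°.
Then Δλ = atan2(0.128428, 0.374384) = 0.330459 rad, from sin θ sin δ cos φ₁ over cos δ − sin φ₁ sin φ₂.
λ₂ = λ₁ + Δλ = -123.5178°.

latitude -9.0056°, longitude -123.5178°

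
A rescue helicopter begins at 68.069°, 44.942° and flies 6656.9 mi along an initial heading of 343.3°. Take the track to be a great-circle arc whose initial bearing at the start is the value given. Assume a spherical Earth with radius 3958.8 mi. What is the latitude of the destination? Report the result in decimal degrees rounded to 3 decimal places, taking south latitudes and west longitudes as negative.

latitude 14.656°

Central angle δ = d/R = 1.681545 rad.
Converting: φ₁ = 1.188028 rad, θ = 5.991715 rad.
sin φ₂ = sin φ₁ cos δ + cos φ₁ sin δ cos θ = (0.927634)(-0.110522) + (0.373490)(0.993874)(0.957822) = 0.253021
φ₂ = asin(0.253021) = 0.255802 rad = 14.656°.
Then Δλ = atan2(-0.106669, -0.345233) = -2.841922 rad, from sin θ sin δ cos φ₁ over cos δ − sin φ₁ sin φ₂.
λ₂ = λ₁ + Δλ = -117.888°.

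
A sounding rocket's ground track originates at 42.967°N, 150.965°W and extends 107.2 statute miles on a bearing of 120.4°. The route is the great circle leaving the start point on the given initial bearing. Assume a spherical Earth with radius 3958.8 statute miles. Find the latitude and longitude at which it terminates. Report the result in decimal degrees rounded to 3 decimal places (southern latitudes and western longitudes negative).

The arc subtends δ = 107.2/3958.8 = 0.027079 rad at the centre.
Converting: φ₁ = 0.749916 rad, θ = 2.101376 rad.
sin φ₂ = sin φ₁ cos δ + cos φ₁ sin δ cos θ = (0.681577)(0.999633) + (0.731746)(0.027076)(-0.506034) = 0.671301
φ₂ = asin(0.671301) = 0.735963 rad = 42.168°.
Then Δλ = atan2(0.017089, 0.542090) = 0.031513 rad, from sin θ sin δ cos φ₁ over cos δ − sin φ₁ sin φ₂.
λ₂ = -150.965° + 1.806° = -149.159°.

latitude 42.168°, longitude -149.159°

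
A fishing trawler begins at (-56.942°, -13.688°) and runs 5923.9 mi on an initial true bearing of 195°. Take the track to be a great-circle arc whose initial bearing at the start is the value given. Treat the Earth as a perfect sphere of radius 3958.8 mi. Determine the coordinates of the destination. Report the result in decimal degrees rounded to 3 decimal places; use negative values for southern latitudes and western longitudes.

latitude -35.997°, longitude -175.084°

The arc subtends δ = 5923.9/3958.8 = 1.496388 rad at the centre.
Converting: φ₁ = -0.993825 rad, θ = 3.403392 rad.
Applying the spherical law of cosines for sides, sin φ₂ = sin φ₁ cos δ + cos φ₁ sin δ cos θ = -0.587748, so φ₂ = -35.997°.
Δλ = atan2( sin θ sin δ cos φ₁ , cos δ − sin φ₁ sin φ₂ ) = atan2(-0.140792, -0.418263) = -2.816895 rad = -161.396°.
λ₂ = -13.688° + -161.396° = -175.084°.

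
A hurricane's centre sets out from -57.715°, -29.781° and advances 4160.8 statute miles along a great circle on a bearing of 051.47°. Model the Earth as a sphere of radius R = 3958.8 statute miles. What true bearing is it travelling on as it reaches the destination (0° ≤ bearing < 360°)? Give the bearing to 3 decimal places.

final bearing 24.928°

Central angle δ = d/R = 1.051026 rad.
Start latitude φ₁ = -1.007317 rad; initial bearing θ = 0.898321 rad.
Applying the spherical law of cosines for sides, sin φ₂ = sin φ₁ cos δ + cos φ₁ sin δ cos θ = -0.131114, so φ₂ = -7.534°.
For the longitude increment, Δλ = atan2( sin θ sin δ cos φ₁, cos δ − sin φ₁ sin φ₂ ) = atan2(0.362658, 0.385837) = 43.226°.
Hence λ₂ = -29.781° + 43.226° = 13.445°.
The forward bearing on arrival equals the back-azimuth from the destination plus 180°.
Back-azimuth from P₂ (-7.534°, 13.445°) to P₁ (-57.715°, -29.781°), with Δλ' = λ₁ − λ₂ = -43.226°: atan2( sin Δλ' cos φ₁ , cos φ₂ sin φ₁ − sin φ₂ cos φ₁ cos Δλ' ) = 204.928°.
Final bearing = (204.928° + 180°) mod 360° = 24.928°.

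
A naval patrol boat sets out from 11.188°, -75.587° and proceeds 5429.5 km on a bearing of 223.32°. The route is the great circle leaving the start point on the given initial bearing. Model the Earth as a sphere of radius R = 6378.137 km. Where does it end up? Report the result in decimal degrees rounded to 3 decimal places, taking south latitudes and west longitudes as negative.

latitude -24.137°, longitude -110.020°

Angular distance δ = d/R = 5429.5 / 6378.137 = 0.851267 rad.
With φ₁ = 11.188° = 0.195267 rad and θ = 223.32° = 3.897669 rad:
Applying the spherical law of cosines for sides, sin φ₂ = sin φ₁ cos δ + cos φ₁ sin δ cos θ = -0.408920, so φ₂ = -24.137°.
For the longitude increment, Δλ = atan2( sin θ sin δ cos φ₁, cos δ − sin φ₁ sin φ₂ ) = atan2(-0.506200, 0.738373) = -34.433°.
Hence λ₂ = -75.587° + -34.433° = -110.020°.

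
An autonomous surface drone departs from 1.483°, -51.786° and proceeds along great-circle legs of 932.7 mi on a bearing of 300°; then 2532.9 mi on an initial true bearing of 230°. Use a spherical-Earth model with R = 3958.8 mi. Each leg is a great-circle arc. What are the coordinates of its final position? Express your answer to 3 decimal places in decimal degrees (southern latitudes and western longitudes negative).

latitude -15.433°, longitude -91.895°

Apply the spherical direct solution leg by leg, carrying full precision between legs.
Leg 1: from (1.483°, -51.786°), δ = 932.7/3958.8 = 0.235602 rad, θ = 300° → φ = 8.154°, λ = -63.570°.
Leg 2: from (8.154°, -63.570°), δ = 2532.9/3958.8 = 0.639815 rad, θ = 230° → φ = -15.433°, λ = -91.895°.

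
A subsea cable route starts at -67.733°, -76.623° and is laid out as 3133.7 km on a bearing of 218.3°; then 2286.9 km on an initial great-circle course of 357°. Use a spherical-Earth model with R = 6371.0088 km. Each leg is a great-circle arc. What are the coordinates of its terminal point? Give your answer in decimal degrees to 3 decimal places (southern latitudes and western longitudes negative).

Apply the spherical direct solution leg by leg, carrying full precision between legs.
Leg 1: from (-67.733°, -76.623°), δ = 3133.7/6371.0088 = 0.491869 rad, θ = 218.3° → φ = -72.972°, λ = -168.382°.
Leg 2: from (-72.972°, -168.382°), δ = 2286.9/6371.0088 = 0.358954 rad, θ = 357° → φ = -52.418°, λ = -170.109°.

latitude -52.418°, longitude -170.109°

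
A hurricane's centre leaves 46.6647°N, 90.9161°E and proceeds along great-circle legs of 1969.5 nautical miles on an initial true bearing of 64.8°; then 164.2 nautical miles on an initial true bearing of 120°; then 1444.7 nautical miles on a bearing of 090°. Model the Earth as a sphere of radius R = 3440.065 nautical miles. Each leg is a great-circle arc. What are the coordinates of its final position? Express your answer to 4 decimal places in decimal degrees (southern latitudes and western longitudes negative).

latitude 43.4780°, longitude 178.8616°

Apply the spherical direct solution leg by leg, carrying full precision between legs.
Leg 1: from (46.6647°, 90.9161°), δ = 1969.5/3440.065 = 0.572518 rad, θ = 64.8° → φ = 50.3238°, λ = 141.0714°.
Leg 2: from (50.3238°, 141.0714°), δ = 164.2/3440.065 = 0.047732 rad, θ = 120° → φ = 48.8994°, λ = 144.6753°.
Leg 3: from (48.8994°, 144.6753°), δ = 1444.7/3440.065 = 0.419963 rad, θ = 90° → φ = 43.4780°, λ = 178.8616°.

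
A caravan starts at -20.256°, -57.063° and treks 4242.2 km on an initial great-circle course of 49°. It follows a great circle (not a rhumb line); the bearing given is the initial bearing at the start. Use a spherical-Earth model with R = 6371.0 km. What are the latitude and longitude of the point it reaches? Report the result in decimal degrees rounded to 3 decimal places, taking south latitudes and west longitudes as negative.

Central angle δ = d/R = 0.665861 rad.
Converting: φ₁ = -0.353534 rad, θ = 0.855211 rad.
Applying the spherical law of cosines for sides, sin φ₂ = sin φ₁ cos δ + cos φ₁ sin δ cos θ = 0.107949, so φ₂ = 6.197°.
Then Δλ = atan2(0.437379, 0.823759) = 0.488104 rad, from sin θ sin δ cos φ₁ over cos δ − sin φ₁ sin φ₂.
λ₂ = -57.063° + 27.966° = -29.097°.

latitude 6.197°, longitude -29.097°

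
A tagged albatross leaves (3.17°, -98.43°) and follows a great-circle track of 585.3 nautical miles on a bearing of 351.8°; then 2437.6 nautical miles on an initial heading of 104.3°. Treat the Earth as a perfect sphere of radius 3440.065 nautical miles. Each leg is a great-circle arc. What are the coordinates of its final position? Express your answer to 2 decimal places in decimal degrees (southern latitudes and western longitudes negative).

Apply the spherical direct solution leg by leg, carrying full precision between legs.
Leg 1: from (3.17°, -98.43°), δ = 585.3/3440.065 = 0.170142 rad, θ = 351.8° → φ = 12.82°, λ = -99.85°.
Leg 2: from (12.82°, -99.85°), δ = 2437.6/3440.065 = 0.708591 rad, θ = 104.3° → φ = 0.67°, λ = -60.75°.

latitude 0.67°, longitude -60.75°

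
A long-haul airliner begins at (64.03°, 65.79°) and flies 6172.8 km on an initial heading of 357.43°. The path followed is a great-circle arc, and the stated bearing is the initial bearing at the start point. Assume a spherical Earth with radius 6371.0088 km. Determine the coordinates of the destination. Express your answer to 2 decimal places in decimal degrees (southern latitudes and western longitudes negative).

δ = 6172.8/6371.0088 = 0.968889 rad (55.5132°).
Start latitude φ₁ = 1.117534 rad; initial bearing θ = 6.238330 rad.
Applying the spherical law of cosines for sides, sin φ₂ = sin φ₁ cos δ + cos φ₁ sin δ cos θ = 0.869621, so φ₂ = 60.41°.
Δλ = atan2( sin θ sin δ cos φ₁ , cos δ − sin φ₁ sin φ₂ ) = atan2(-0.016185, -0.215594) = -3.066663 rad = -175.71°.
Hence λ₂ = 65.79° + -175.71° = -109.92°.

latitude 60.41°, longitude -109.92°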